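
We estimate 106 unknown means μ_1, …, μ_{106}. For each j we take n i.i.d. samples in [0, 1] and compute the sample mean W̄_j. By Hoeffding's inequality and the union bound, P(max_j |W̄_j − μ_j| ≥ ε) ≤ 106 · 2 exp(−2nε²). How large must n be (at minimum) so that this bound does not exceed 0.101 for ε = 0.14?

196

Need 2·106·exp(−2nε²) ≤ 0.101, i.e. exp(−2nε²) ≤ 0.101/212.
So 2nε² ≥ ln(212/0.101) = 7.649221.
Hence n ≥ 7.649221/(2·0.14²) = 195.133.
The smallest integer n is 196.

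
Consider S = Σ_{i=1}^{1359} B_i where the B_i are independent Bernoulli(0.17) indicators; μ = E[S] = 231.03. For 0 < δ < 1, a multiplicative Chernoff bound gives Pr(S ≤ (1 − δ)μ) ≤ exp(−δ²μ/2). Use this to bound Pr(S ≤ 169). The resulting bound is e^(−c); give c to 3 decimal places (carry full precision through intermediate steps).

8.327

Write 169 = (1 − δ)μ, so δ = 1 − 169/231.03 = 0.2684933…
Then the exponent is δ²μ/2 = (μ − 169)²/(2μ) = 8.327319.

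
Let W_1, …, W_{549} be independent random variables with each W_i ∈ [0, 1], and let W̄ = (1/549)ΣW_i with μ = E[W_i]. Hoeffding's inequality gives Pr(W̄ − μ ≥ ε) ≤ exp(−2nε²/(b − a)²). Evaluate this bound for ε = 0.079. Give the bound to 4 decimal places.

Exponent: 2nε²/(b − a)² = 2·549·0.079² / 1² = 6.85262.
Bound = exp(−6.85262) = 0.00106.

0.0011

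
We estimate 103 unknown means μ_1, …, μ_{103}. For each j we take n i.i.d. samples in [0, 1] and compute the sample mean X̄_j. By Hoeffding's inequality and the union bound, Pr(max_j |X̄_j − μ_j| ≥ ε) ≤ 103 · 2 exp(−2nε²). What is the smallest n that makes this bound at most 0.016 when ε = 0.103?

446

Need 2·103·exp(−2nε²) ≤ 0.016, i.e. exp(−2nε²) ≤ 0.016/206.
So 2nε² ≥ ln(206/0.016) = 9.463043.
Hence n ≥ 9.463043/(2·0.103²) = 445.991.
The smallest integer n is 446.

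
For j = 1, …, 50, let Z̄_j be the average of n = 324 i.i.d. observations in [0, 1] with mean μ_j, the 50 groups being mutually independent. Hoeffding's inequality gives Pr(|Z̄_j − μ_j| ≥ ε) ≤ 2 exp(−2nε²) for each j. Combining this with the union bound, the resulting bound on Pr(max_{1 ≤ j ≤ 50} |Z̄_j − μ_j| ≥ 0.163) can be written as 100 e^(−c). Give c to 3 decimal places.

Union bound over the 50 events: Pr(max_{1 ≤ j ≤ 50} |Z̄_j − μ_j| ≥ 0.163) ≤ 50·2·exp(−2nε²) = 100 exp(−2·324·0.163²).
So c = 2·324·0.163² = 17.2167.

17.217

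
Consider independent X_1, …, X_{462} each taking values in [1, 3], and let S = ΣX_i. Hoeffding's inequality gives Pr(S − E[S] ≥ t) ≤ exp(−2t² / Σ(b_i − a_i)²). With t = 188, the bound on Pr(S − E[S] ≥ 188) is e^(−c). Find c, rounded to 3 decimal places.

Σ(b_i − a_i)² = 462·(2)² = 1848.
c = 2t²/1848 = 2·188²/1848 = 38.2511.

38.251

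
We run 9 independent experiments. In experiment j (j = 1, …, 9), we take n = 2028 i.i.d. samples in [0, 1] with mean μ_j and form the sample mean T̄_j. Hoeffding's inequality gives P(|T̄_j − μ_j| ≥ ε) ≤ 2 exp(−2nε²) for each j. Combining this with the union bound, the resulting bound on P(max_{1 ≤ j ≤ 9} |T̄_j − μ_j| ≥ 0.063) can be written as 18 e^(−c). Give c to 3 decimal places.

16.098

Union bound over the 9 events: P(max_{1 ≤ j ≤ 9} |T̄_j − μ_j| ≥ 0.063) ≤ 9·2·exp(−2nε²) = 18 exp(−2·2028·0.063²).
So c = 2·2028·0.063² = 16.0983.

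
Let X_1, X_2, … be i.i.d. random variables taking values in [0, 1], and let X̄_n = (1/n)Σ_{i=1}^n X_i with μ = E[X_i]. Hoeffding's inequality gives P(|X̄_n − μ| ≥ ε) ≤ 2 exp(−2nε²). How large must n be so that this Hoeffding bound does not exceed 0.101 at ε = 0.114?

115

Require 2·exp(−2nε²) ≤ 0.101, i.e. 2nε² ≥ ln(2/0.101) = 2.985782.
So n ≥ 2.985782 / (2·0.114²) = 114.873.
The smallest integer n is 115.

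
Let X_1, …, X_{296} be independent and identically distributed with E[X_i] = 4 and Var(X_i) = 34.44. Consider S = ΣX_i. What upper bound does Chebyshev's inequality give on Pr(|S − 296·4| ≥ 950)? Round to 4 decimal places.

Var(S) = n·Var(X_i) = 296·34.44 = 10194.24.
Chebyshev: Pr(|S − 296·4| ≥ 950) ≤ Var(S)/950² = 10194.24/902500 = 0.0113.

0.0113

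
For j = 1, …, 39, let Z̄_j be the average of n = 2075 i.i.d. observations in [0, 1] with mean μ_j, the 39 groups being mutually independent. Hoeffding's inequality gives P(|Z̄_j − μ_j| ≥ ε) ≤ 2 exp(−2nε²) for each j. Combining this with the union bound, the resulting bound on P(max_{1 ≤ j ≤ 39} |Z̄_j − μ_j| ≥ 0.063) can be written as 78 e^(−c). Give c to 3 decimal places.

16.471

Union bound over the 39 events: P(max_{1 ≤ j ≤ 39} |Z̄_j − μ_j| ≥ 0.063) ≤ 39·2·exp(−2nε²) = 78 exp(−2·2075·0.063²).
So c = 2·2075·0.063² = 16.4714.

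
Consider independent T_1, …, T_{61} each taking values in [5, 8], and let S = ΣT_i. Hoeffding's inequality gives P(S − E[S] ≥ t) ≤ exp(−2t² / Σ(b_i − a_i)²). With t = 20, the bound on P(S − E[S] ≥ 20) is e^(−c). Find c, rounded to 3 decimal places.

1.457

Σ(b_i − a_i)² = 61·(3)² = 549.
c = 2t²/549 = 2·20²/549 = 1.4572.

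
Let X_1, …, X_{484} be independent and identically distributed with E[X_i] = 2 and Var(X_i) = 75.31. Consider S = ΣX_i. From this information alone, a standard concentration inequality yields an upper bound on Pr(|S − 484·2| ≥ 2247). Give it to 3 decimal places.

0.007

With mean and variance of each term known, Chebyshev's inequality bounds the deviation of the sum (or sample mean).
Var(S) = n·Var(X_i) = 484·75.31 = 36450.04.
Chebyshev: Pr(|S − 484·2| ≥ 2247) ≤ Var(S)/2247² = 36450.04/5049009 = 0.0072.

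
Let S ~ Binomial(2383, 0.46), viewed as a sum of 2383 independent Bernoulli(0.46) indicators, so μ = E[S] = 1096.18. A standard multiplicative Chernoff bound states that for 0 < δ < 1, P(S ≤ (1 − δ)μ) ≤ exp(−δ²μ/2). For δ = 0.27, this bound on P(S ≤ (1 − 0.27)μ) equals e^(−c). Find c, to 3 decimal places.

c = δ²μ/2 = 0.27²·1096.18/2 = 39.9558.

39.956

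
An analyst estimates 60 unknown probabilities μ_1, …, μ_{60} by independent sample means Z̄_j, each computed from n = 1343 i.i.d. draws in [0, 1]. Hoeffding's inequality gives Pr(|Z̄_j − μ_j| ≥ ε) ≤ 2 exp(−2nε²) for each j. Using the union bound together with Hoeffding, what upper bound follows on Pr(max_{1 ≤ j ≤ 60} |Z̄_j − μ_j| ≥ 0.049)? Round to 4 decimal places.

Per-experiment Hoeffding bound: 2·exp(−2·1343·0.049²) = 2·exp(−6.44909) = 0.0031639.
Union bound over 60 events: 60·0.0031639 = 0.18984.

0.1898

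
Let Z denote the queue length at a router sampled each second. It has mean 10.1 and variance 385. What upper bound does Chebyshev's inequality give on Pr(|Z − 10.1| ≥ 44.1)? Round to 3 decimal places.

0.198

Chebyshev: Pr(|Z − μ| ≥ t) ≤ Var(Z)/t².
Bound = 385 / 1944.81 = 0.1980.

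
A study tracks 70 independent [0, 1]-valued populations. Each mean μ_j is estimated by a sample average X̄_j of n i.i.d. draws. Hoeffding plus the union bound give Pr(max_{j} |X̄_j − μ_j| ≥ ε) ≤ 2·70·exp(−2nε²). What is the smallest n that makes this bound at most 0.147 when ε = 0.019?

9500

Need 2·70·exp(−2nε²) ≤ 0.147, i.e. exp(−2nε²) ≤ 0.147/140.
So 2nε² ≥ ln(140/0.147) = 6.858965.
Hence n ≥ 6.858965/(2·0.019²) = 9499.952.
The smallest integer n is 9500.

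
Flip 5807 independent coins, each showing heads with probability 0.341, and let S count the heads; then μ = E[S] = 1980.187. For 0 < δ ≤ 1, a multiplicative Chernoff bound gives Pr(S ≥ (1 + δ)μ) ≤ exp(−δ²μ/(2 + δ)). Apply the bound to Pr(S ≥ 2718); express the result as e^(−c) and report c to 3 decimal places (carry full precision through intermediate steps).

Write 2718 = (1 + δ)μ, so δ = 2718/1980.187 − 1 = 0.3725976…
Then the exponent is δ²μ/(2 + δ) = (2718 − μ)² / (μ·(2 + δ)) = 115.867679.

115.868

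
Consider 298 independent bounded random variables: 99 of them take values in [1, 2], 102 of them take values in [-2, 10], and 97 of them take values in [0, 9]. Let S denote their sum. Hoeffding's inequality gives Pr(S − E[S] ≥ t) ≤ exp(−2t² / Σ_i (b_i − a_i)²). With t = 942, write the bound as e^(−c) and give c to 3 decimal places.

78.375

Σ(b_i − a_i)² = 99·1² + 102·12² + 97·9² = 22644.
c = 2t² / 22644 = 2·942² / 22644 = 78.3752.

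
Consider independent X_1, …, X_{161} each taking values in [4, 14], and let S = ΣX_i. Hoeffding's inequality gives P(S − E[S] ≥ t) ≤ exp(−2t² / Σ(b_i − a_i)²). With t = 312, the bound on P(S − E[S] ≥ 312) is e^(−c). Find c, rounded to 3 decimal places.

Σ(b_i − a_i)² = 161·(10)² = 16100.
c = 2t²/16100 = 2·312²/16100 = 12.0924.

12.092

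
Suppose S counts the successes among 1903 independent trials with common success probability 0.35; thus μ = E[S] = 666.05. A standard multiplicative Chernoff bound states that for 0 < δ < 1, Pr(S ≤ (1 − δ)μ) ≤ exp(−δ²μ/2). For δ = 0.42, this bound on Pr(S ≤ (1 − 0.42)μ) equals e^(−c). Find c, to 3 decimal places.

c = δ²μ/2 = 0.42²·666.05/2 = 58.7456.

58.746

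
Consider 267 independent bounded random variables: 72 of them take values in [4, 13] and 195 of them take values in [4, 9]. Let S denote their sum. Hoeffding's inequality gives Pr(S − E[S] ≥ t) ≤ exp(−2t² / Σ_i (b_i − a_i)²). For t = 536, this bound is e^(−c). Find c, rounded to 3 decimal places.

53.665

Σ(b_i − a_i)² = 72·9² + 195·5² = 10707.
c = 2t² / 10707 = 2·536² / 10707 = 53.6651.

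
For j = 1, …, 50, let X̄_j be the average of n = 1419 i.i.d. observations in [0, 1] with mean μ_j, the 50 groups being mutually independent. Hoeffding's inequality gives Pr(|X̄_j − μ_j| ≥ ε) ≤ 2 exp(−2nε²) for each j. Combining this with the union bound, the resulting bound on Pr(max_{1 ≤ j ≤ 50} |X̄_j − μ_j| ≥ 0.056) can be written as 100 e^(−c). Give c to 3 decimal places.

Union bound over the 50 events: Pr(max_{1 ≤ j ≤ 50} |X̄_j − μ_j| ≥ 0.056) ≤ 50·2·exp(−2nε²) = 100 exp(−2·1419·0.056²).
So c = 2·1419·0.056² = 8.9000.

8.900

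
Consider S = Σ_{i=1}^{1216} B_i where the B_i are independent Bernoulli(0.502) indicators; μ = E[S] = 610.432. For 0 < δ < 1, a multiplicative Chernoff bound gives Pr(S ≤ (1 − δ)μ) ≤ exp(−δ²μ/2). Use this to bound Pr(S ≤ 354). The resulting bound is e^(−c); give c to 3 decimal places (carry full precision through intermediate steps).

Write 354 = (1 − δ)μ, so δ = 1 − 354/610.432 = 0.4200828…
Then the exponent is δ²μ/2 = (μ − 354)²/(2μ) = 53.861340.

53.861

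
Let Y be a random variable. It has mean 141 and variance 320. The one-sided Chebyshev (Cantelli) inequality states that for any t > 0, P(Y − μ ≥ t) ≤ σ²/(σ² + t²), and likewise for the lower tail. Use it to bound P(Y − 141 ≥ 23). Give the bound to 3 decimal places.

Here σ² = 320 and t = 23, so σ² + t² = 849.
Cantelli's bound: 320/849 = 0.3769.

0.377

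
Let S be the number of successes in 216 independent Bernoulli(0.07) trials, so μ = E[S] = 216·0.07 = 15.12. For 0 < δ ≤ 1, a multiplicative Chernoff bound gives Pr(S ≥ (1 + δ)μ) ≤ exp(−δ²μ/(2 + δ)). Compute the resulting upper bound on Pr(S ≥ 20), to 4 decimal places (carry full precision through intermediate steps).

Write 20 = (1 + δ)μ, so δ = 20/15.12 − 1 = 0.3227513…
Then the exponent is δ²μ/(2 + δ) = (20 − μ)² / (μ·(2 + δ)) = 0.678087.
Bound = exp(−0.678087) = 0.50759.

0.5076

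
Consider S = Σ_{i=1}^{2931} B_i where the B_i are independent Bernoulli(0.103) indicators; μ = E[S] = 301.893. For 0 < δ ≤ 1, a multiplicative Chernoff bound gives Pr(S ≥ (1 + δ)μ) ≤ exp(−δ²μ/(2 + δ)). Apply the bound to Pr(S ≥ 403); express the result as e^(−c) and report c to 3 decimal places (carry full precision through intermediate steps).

14.502

Write 403 = (1 + δ)μ, so δ = 403/301.893 − 1 = 0.3349101…
Then the exponent is δ²μ/(2 + δ) = (403 − μ)² / (μ·(2 + δ)) = 14.502379.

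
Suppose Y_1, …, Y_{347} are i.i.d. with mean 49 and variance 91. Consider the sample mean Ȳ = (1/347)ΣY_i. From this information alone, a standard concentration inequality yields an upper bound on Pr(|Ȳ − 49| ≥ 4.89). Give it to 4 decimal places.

With mean and variance of each term known, Chebyshev's inequality bounds the deviation of the sum (or sample mean).
Var(Ȳ) = Var(Y_i)/n = 91/347 = 0.26225.
Chebyshev: Pr(|Ȳ − 49| ≥ 4.89) ≤ Var(Ȳ)/(4.89)² = 91/(347·4.89²) = 0.0110.

0.0110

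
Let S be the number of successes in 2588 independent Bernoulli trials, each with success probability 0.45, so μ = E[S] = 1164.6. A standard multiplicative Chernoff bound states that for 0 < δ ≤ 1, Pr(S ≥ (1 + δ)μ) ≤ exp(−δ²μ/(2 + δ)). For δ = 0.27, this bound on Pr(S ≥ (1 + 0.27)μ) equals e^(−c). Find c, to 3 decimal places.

c = δ²μ/(2 + δ) = 0.27²·1164.6/(2 + 0.27) = 37.4006.

37.401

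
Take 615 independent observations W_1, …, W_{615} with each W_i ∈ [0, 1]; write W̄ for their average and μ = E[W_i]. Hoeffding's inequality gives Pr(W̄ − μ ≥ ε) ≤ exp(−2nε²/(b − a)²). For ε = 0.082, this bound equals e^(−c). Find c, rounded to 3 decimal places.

c = 2nε²/(b − a)² = 2·615·0.082² / 1² = 8.2705.

8.271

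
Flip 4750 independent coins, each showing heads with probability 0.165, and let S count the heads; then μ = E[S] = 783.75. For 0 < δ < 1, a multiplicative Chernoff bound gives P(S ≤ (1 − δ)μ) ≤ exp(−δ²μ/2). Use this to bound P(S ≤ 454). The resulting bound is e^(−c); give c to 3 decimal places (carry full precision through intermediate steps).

69.368

Write 454 = (1 − δ)μ, so δ = 1 − 454/783.75 = 0.4207337…
Then the exponent is δ²μ/2 = (μ − 454)²/(2μ) = 69.368461.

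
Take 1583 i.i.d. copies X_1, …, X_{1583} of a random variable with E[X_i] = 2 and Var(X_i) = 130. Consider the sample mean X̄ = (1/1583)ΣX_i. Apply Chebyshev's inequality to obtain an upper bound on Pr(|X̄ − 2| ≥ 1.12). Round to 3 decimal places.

Var(X̄) = Var(X_i)/n = 130/1583 = 0.082123.
Chebyshev: Pr(|X̄ − 2| ≥ 1.12) ≤ Var(X̄)/(1.12)² = 130/(1583·1.12²) = 0.0655.

0.065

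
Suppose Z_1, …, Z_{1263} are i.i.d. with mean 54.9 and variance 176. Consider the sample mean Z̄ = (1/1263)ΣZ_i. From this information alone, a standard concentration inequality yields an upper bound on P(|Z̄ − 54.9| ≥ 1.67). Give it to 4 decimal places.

With mean and variance of each term known, Chebyshev's inequality bounds the deviation of the sum (or sample mean).
Var(Z̄) = Var(Z_i)/n = 176/1263 = 0.13935.
Chebyshev: P(|Z̄ − 54.9| ≥ 1.67) ≤ Var(Z̄)/(1.67)² = 176/(1263·1.67²) = 0.0500.

0.0500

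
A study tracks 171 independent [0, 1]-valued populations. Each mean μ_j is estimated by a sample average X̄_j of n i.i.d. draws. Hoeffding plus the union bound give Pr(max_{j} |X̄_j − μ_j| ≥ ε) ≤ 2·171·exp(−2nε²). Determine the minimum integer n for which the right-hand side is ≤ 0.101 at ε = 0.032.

Need 2·171·exp(−2nε²) ≤ 0.101, i.e. exp(−2nε²) ≤ 0.101/342.
So 2nε² ≥ ln(342/0.101) = 8.127445.
Hence n ≥ 8.127445/(2·0.032²) = 3968.479.
The smallest integer n is 3969.

3969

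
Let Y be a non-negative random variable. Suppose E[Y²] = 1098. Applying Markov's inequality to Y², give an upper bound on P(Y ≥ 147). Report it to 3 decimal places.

0.051

Since Y ≥ 0, the event {Y ≥ 147} is the same as {Y² ≥ 21609}.
Markov's inequality applied to Y² gives P(Y² ≥ 21609) ≤ E[Y²]/21609 = 1098/21609 = 0.0508.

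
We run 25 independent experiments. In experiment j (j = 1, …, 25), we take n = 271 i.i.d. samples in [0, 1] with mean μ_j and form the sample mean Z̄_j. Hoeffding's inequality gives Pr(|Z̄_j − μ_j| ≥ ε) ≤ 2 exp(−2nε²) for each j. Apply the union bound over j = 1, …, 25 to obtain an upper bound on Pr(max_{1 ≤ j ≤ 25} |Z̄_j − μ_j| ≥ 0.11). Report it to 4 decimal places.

Per-experiment Hoeffding bound: 2·exp(−2·271·0.11²) = 2·exp(−6.55820) = 0.0028369.
Union bound over 25 events: 25·0.0028369 = 0.07092.

0.0709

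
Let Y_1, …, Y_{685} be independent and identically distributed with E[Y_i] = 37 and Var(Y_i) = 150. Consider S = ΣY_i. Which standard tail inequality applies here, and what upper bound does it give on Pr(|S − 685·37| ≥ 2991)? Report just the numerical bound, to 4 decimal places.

0.0115

With mean and variance of each term known, Chebyshev's inequality bounds the deviation of the sum (or sample mean).
Var(S) = n·Var(Y_i) = 685·150 = 102750.
Chebyshev: Pr(|S − 685·37| ≥ 2991) ≤ Var(S)/2991² = 102750/8946081 = 0.0115.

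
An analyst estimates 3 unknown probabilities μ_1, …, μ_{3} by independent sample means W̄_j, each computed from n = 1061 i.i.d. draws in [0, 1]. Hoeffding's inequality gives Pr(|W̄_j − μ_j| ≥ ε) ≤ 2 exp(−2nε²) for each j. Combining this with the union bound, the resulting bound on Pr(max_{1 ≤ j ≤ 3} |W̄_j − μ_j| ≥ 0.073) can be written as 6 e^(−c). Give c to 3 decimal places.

11.308

Union bound over the 3 events: Pr(max_{1 ≤ j ≤ 3} |W̄_j − μ_j| ≥ 0.073) ≤ 3·2·exp(−2nε²) = 6 exp(−2·1061·0.073²).
So c = 2·1061·0.073² = 11.3081.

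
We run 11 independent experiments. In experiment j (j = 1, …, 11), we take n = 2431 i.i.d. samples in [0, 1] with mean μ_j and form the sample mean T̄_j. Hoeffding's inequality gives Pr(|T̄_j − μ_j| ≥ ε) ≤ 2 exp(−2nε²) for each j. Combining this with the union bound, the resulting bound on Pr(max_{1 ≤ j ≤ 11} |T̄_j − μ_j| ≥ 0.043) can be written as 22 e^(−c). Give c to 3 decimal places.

8.990

Union bound over the 11 events: Pr(max_{1 ≤ j ≤ 11} |T̄_j − μ_j| ≥ 0.043) ≤ 11·2·exp(−2nε²) = 22 exp(−2·2431·0.043²).
So c = 2·2431·0.043² = 8.9898.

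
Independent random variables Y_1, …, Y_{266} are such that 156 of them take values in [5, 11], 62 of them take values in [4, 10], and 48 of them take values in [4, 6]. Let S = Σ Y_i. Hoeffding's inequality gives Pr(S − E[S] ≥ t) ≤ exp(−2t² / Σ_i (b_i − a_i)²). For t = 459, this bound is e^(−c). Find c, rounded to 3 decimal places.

Σ(b_i − a_i)² = 156·6² + 62·6² + 48·2² = 8040.
c = 2t² / 8040 = 2·459² / 8040 = 52.4082.

52.408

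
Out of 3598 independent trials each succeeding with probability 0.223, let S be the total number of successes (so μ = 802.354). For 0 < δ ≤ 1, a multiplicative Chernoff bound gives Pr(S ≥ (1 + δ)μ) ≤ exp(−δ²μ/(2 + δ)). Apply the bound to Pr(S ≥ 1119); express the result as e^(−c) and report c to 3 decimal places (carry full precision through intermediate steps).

Write 1119 = (1 + δ)μ, so δ = 1119/802.354 − 1 = 0.3946463…
Then the exponent is δ²μ/(2 + δ) = (1119 − μ)² / (μ·(2 + δ)) = 52.184391.

52.184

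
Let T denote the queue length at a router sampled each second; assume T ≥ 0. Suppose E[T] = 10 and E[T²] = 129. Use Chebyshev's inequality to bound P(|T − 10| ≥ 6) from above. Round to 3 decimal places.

Var(T) = E[T²] − (E[T])² = 129 − 100 = 29.
Chebyshev's inequality: P(|T − μ| ≥ t) ≤ Var(T)/t² = 29/36 = 0.8056.

0.806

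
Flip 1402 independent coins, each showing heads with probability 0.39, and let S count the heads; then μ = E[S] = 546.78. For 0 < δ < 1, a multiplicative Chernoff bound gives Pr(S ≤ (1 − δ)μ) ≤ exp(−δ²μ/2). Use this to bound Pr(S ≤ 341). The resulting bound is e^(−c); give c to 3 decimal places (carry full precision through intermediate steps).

Write 341 = (1 − δ)μ, so δ = 1 − 341/546.78 = 0.3763488…
Then the exponent is δ²μ/2 = (μ − 341)²/(2μ) = 38.722529.

38.723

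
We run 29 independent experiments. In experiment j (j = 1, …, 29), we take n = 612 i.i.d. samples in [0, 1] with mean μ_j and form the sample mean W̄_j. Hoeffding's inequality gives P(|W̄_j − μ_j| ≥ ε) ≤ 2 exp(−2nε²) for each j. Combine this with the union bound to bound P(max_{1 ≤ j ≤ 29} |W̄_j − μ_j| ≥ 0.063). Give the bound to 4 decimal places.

0.4504

Per-experiment Hoeffding bound: 2·exp(−2·612·0.063²) = 2·exp(−4.85806) = 0.015531.
Union bound over 29 events: 29·0.015531 = 0.45040.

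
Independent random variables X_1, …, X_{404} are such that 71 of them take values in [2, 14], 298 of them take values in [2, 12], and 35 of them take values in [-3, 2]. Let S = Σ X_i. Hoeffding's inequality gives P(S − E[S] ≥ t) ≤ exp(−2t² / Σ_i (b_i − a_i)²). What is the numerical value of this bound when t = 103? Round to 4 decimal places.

Σ(b_i − a_i)² = 71·12² + 298·10² + 35·5² = 40899.
Exponent = 2·103² / 40899 = 0.51879.
Bound = exp(−0.51879) = 0.59524.

0.5952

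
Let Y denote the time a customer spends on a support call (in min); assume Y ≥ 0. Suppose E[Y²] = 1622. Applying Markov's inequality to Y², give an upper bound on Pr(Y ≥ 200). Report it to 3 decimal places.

Since Y ≥ 0, the event {Y ≥ 200} is the same as {Y² ≥ 40000}.
Markov's inequality applied to Y² gives Pr(Y² ≥ 40000) ≤ E[Y²]/40000 = 1622/40000 = 0.0406.

0.041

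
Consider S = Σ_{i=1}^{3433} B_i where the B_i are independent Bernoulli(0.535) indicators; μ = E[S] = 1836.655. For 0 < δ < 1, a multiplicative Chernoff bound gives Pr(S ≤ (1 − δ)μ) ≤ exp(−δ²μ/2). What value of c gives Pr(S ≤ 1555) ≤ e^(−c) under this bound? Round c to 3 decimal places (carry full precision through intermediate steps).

Write 1555 = (1 − δ)μ, so δ = 1 − 1555/1836.655 = 0.1533522…
Then the exponent is δ²μ/2 = (μ − 1555)²/(2μ) = 21.596200.

21.596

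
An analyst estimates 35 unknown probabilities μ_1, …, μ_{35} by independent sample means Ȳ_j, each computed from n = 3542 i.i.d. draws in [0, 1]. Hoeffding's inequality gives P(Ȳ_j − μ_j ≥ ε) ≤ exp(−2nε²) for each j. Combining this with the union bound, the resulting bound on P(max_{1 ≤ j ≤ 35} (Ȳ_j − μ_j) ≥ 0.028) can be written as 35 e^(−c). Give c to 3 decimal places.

5.554

Union bound over the 35 events: P(max_{1 ≤ j ≤ 35} (Ȳ_j − μ_j) ≥ 0.028) ≤ 35·exp(−2nε²) = 35 exp(−2·3542·0.028²).
So c = 2·3542·0.028² = 5.5539.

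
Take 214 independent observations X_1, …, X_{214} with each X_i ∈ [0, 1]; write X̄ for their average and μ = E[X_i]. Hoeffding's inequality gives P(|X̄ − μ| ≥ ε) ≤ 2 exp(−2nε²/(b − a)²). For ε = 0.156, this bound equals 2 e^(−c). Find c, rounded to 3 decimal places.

c = 2nε²/(b − a)² = 2·214·0.156² / 1² = 10.4158.

10.416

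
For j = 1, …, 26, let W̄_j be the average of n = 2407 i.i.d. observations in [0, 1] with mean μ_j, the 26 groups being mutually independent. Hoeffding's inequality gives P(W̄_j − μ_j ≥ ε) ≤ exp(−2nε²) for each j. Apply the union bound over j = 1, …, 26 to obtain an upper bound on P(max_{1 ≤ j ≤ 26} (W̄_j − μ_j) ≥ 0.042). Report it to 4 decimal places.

Per-experiment Hoeffding bound: exp(−2·2407·0.042²) = exp(−8.49190) = 0.00020512.
Union bound over 26 events: 26·0.00020512 = 0.00533.

0.0053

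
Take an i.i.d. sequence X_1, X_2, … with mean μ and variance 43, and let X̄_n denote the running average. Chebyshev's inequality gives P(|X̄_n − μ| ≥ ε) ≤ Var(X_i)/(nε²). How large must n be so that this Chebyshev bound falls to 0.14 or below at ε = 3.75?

Require 43/(n·3.75²) ≤ 0.14, i.e. n ≥ 43/(0.14·3.75²) = 21.841.
The smallest integer n is 22.

22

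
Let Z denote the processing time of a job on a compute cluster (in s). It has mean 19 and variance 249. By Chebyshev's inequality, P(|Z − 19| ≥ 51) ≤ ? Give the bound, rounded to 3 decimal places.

Chebyshev: P(|Z − μ| ≥ t) ≤ Var(Z)/t².
Bound = 249 / 2601 = 0.0957.

0.096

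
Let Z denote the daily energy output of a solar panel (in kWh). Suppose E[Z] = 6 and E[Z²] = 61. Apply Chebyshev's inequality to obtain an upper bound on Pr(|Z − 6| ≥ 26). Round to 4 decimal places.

0.0370

Var(Z) = E[Z²] − (E[Z])² = 61 − 36 = 25.
Chebyshev's inequality: Pr(|Z − μ| ≥ t) ≤ Var(Z)/t² = 25/676 = 0.0370.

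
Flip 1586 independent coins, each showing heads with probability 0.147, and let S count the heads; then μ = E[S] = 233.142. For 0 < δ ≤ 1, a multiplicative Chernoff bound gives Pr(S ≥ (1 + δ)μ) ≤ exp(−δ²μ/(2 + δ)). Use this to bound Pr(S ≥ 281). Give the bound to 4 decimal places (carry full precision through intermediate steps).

Write 281 = (1 + δ)μ, so δ = 281/233.142 − 1 = 0.205274…
Then the exponent is δ²μ/(2 + δ) = (281 − μ)² / (μ·(2 + δ)) = 4.454777.
Bound = exp(−4.454777) = 0.01162.

0.0116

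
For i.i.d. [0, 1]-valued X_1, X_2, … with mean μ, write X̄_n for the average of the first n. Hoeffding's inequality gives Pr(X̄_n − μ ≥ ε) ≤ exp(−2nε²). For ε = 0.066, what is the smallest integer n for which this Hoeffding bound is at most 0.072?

303

Require exp(−2nε²) ≤ 0.072, i.e. 2nε² ≥ ln(1/0.072) = 2.631089.
So n ≥ 2.631089 / (2·0.066²) = 302.007.
The smallest integer n is 303.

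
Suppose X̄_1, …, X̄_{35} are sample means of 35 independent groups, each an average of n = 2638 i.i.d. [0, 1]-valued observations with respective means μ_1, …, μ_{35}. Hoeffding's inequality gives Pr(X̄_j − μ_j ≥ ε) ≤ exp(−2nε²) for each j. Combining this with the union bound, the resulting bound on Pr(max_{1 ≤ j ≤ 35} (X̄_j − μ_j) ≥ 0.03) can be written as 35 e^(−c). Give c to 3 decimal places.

4.748

Union bound over the 35 events: Pr(max_{1 ≤ j ≤ 35} (X̄_j − μ_j) ≥ 0.03) ≤ 35·exp(−2nε²) = 35 exp(−2·2638·0.03²).
So c = 2·2638·0.03² = 4.7484.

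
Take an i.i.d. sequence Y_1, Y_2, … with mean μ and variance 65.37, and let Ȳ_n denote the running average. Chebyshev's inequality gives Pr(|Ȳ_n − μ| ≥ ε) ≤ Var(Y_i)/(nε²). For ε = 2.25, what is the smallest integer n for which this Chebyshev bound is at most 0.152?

Require 65.37/(n·2.25²) ≤ 0.152, i.e. n ≥ 65.37/(0.152·2.25²) = 84.951.
The smallest integer n is 85.

85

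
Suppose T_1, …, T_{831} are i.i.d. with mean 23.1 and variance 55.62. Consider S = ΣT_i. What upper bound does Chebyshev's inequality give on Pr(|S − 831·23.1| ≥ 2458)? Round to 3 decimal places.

Var(S) = n·Var(T_i) = 831·55.62 = 46220.22.
Chebyshev: Pr(|S − 831·23.1| ≥ 2458) ≤ Var(S)/2458² = 46220.22/6041764 = 0.0077.

0.008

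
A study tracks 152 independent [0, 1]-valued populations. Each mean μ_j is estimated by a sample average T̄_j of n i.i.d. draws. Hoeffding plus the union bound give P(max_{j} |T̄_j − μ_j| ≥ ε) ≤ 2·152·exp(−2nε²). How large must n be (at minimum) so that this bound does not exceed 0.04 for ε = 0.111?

363

Need 2·152·exp(−2nε²) ≤ 0.04, i.e. exp(−2nε²) ≤ 0.04/304.
So 2nε² ≥ ln(304/0.04) = 8.935904.
Hence n ≥ 8.935904/(2·0.111²) = 362.629.
The smallest integer n is 363.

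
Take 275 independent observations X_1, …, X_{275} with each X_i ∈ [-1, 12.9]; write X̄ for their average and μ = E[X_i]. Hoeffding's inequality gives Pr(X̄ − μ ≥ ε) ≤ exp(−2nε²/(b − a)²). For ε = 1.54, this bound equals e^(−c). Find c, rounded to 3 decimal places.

c = 2nε²/(b − a)² = 2·275·1.54² / 13.9² = 6.7511.

6.751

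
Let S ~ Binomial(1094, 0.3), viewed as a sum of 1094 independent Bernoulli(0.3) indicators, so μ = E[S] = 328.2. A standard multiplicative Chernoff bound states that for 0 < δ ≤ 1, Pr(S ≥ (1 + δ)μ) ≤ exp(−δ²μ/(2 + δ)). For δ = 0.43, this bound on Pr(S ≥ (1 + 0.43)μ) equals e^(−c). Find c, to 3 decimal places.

24.973

c = δ²μ/(2 + δ) = 0.43²·328.2/(2 + 0.43) = 24.9729.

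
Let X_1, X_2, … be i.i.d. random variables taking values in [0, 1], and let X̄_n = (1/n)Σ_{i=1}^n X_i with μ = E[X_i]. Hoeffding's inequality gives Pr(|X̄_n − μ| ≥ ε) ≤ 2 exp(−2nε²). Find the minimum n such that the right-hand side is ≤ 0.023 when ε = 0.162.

Require 2·exp(−2nε²) ≤ 0.023, i.e. 2nε² ≥ ln(2/0.023) = 4.465408.
So n ≥ 4.465408 / (2·0.162²) = 85.075.
The smallest integer n is 86.

86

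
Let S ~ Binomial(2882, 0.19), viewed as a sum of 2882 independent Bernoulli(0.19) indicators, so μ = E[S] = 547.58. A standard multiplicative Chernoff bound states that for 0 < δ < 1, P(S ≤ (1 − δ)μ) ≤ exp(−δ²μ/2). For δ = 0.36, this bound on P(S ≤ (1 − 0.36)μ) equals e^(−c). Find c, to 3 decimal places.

c = δ²μ/2 = 0.36²·547.58/2 = 35.4832.

35.483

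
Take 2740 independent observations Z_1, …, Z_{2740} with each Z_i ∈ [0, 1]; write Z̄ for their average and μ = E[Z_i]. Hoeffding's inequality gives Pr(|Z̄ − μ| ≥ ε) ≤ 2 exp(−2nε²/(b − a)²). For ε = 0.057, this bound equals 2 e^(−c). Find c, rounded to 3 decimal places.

c = 2nε²/(b − a)² = 2·2740·0.057² / 1² = 17.8045.

17.805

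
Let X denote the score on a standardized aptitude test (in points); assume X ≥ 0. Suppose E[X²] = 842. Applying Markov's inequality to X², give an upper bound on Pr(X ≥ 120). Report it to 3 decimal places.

0.058

Since X ≥ 0, the event {X ≥ 120} is the same as {X² ≥ 14400}.
Markov's inequality applied to X² gives Pr(X² ≥ 14400) ≤ E[X²]/14400 = 842/14400 = 0.0585.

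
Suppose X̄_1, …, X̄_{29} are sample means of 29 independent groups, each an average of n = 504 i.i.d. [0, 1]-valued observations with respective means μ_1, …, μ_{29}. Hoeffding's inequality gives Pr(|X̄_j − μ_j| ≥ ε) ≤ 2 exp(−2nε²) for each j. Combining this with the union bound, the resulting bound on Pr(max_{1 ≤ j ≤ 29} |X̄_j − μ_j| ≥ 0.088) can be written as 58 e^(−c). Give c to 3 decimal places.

7.806

Union bound over the 29 events: Pr(max_{1 ≤ j ≤ 29} |X̄_j − μ_j| ≥ 0.088) ≤ 29·2·exp(−2nε²) = 58 exp(−2·504·0.088²).
So c = 2·504·0.088² = 7.8060.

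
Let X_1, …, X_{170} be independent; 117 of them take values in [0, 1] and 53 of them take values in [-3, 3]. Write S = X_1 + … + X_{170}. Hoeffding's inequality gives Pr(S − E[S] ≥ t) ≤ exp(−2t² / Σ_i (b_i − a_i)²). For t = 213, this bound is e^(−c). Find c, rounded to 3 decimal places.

44.809

Σ(b_i − a_i)² = 117·1² + 53·6² = 2025.
c = 2t² / 2025 = 2·213² / 2025 = 44.8089.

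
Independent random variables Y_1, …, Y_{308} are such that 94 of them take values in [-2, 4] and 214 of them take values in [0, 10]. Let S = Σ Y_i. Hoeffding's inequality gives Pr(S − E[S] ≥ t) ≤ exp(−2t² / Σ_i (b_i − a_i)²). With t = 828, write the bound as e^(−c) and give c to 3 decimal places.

Σ(b_i − a_i)² = 94·6² + 214·10² = 24784.
c = 2t² / 24784 = 2·828² / 24784 = 55.3247.

55.325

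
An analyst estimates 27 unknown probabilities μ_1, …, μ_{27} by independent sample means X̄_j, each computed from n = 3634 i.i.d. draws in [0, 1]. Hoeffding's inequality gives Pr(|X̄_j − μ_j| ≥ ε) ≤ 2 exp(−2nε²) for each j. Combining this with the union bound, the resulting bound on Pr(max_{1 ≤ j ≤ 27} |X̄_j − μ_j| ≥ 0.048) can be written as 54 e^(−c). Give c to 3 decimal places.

16.745

Union bound over the 27 events: Pr(max_{1 ≤ j ≤ 27} |X̄_j − μ_j| ≥ 0.048) ≤ 27·2·exp(−2nε²) = 54 exp(−2·3634·0.048²).
So c = 2·3634·0.048² = 16.7455.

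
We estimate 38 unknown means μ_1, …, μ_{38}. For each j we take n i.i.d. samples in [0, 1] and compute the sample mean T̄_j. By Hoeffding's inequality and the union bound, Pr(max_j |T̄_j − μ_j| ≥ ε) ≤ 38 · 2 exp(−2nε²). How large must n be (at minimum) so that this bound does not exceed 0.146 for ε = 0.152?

136

Need 2·38·exp(−2nε²) ≤ 0.146, i.e. exp(−2nε²) ≤ 0.146/76.
So 2nε² ≥ ln(76/0.146) = 6.254882.
Hence n ≥ 6.254882/(2·0.152²) = 135.364.
The smallest integer n is 136.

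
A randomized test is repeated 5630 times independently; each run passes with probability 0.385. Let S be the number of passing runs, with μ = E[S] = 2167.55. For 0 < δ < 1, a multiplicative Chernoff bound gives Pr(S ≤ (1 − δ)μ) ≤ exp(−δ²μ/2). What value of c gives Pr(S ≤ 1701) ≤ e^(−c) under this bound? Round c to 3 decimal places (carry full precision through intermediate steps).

50.211

Write 1701 = (1 − δ)μ, so δ = 1 − 1701/2167.55 = 0.215243…
Then the exponent is δ²μ/2 = (μ − 1701)²/(2μ) = 50.210815.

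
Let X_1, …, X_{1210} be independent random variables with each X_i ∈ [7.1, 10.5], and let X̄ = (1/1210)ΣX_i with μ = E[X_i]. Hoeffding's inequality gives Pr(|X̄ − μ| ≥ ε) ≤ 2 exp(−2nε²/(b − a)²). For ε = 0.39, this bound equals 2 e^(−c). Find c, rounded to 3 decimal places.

c = 2nε²/(b − a)² = 2·1210·0.39² / 3.4² = 31.8410.

31.841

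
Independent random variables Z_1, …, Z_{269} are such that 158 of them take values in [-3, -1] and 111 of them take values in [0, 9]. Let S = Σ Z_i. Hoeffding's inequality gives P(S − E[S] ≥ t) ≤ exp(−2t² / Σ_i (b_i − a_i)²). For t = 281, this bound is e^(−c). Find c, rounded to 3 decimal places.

Σ(b_i − a_i)² = 158·2² + 111·9² = 9623.
c = 2t² / 9623 = 2·281² / 9623 = 16.4109.

16.411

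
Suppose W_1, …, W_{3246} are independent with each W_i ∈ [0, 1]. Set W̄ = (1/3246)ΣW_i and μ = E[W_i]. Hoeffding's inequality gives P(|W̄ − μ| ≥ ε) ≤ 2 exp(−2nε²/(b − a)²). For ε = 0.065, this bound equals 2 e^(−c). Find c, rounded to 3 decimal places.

27.429

c = 2nε²/(b − a)² = 2·3246·0.065² / 1² = 27.4287.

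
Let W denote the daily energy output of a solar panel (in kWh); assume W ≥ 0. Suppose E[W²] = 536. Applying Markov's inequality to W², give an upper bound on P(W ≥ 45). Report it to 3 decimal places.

0.265

Since W ≥ 0, the event {W ≥ 45} is the same as {W² ≥ 2025}.
Markov's inequality applied to W² gives P(W² ≥ 2025) ≤ E[W²]/2025 = 536/2025 = 0.2647.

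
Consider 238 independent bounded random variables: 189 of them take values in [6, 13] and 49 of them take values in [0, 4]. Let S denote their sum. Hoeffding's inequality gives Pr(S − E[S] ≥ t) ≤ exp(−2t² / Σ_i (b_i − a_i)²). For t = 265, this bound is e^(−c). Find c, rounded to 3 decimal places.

Σ(b_i − a_i)² = 189·7² + 49·4² = 10045.
c = 2t² / 10045 = 2·265² / 10045 = 13.9821.

13.982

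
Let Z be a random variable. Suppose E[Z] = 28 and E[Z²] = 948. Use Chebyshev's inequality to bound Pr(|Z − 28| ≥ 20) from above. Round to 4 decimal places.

0.4100

Var(Z) = E[Z²] − (E[Z])² = 948 − 784 = 164.
Chebyshev's inequality: Pr(|Z − μ| ≥ t) ≤ Var(Z)/t² = 164/400 = 0.4100.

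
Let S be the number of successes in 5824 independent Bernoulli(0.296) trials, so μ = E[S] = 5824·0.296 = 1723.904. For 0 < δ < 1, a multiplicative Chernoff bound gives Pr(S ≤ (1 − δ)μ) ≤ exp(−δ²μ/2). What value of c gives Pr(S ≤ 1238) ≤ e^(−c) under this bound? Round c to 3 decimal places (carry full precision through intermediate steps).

68.479

Write 1238 = (1 − δ)μ, so δ = 1 − 1238/1723.904 = 0.2818626…
Then the exponent is δ²μ/2 = (μ − 1238)²/(2μ) = 68.479073.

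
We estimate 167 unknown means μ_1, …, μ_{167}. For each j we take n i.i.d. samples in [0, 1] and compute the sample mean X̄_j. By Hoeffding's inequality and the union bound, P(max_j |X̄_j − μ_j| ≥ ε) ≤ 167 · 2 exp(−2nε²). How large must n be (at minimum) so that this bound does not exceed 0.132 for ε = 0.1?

Need 2·167·exp(−2nε²) ≤ 0.132, i.e. exp(−2nε²) ≤ 0.132/334.
So 2nε² ≥ ln(334/0.132) = 7.836094.
Hence n ≥ 7.836094/(2·0.1²) = 391.805.
The smallest integer n is 392.

392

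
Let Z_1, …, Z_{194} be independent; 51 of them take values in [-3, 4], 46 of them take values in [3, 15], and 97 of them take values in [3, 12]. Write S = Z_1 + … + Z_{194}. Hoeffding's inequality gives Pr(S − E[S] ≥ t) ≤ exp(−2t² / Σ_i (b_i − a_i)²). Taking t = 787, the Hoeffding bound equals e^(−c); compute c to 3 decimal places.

Σ(b_i − a_i)² = 51·7² + 46·12² + 97·9² = 16980.
c = 2t² / 16980 = 2·787² / 16980 = 72.9528.

72.953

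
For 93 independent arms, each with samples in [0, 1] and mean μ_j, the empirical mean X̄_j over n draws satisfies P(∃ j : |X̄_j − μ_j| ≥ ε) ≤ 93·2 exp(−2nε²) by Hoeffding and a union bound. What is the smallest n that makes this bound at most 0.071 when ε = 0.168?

Need 2·93·exp(−2nε²) ≤ 0.071, i.e. exp(−2nε²) ≤ 0.071/186.
So 2nε² ≥ ln(186/0.071) = 7.870822.
Hence n ≥ 7.870822/(2·0.168²) = 139.435.
The smallest integer n is 140.

140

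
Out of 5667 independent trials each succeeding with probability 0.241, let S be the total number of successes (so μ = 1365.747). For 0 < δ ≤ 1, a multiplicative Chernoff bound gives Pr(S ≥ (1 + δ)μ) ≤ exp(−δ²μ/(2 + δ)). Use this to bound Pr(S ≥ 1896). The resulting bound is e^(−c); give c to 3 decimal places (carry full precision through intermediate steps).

86.202

Write 1896 = (1 + δ)μ, so δ = 1896/1365.747 − 1 = 0.3882513…
Then the exponent is δ²μ/(2 + δ) = (1896 − μ)² / (μ·(2 + δ)) = 86.201733.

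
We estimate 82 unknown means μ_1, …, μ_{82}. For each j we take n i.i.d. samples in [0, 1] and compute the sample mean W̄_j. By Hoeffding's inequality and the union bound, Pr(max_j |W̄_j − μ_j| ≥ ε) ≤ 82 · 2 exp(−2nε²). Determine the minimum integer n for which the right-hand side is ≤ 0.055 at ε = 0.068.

Need 2·82·exp(−2nε²) ≤ 0.055, i.e. exp(−2nε²) ≤ 0.055/164.
So 2nε² ≥ ln(164/0.055) = 8.000289.
Hence n ≥ 8.000289/(2·0.068²) = 865.083.
The smallest integer n is 866.

866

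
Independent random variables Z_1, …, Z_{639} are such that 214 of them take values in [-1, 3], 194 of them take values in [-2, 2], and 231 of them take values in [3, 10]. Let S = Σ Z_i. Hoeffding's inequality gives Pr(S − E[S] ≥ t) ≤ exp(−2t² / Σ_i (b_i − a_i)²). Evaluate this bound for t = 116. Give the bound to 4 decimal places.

Σ(b_i − a_i)² = 214·4² + 194·4² + 231·7² = 17847.
Exponent = 2·116² / 17847 = 1.50793.
Bound = exp(−1.50793) = 0.22137.

0.2214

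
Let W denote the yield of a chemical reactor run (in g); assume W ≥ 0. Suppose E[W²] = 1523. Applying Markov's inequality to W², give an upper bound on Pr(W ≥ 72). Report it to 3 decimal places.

Since W ≥ 0, the event {W ≥ 72} is the same as {W² ≥ 5184}.
Markov's inequality applied to W² gives Pr(W² ≥ 5184) ≤ E[W²]/5184 = 1523/5184 = 0.2938.

0.294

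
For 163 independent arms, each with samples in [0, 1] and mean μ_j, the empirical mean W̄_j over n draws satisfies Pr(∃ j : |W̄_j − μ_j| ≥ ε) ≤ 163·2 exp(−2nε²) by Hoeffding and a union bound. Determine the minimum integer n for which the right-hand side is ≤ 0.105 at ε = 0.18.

125

Need 2·163·exp(−2nε²) ≤ 0.105, i.e. exp(−2nε²) ≤ 0.105/326.
So 2nε² ≥ ln(326/0.105) = 8.040692.
Hence n ≥ 8.040692/(2·0.18²) = 124.085.
The smallest integer n is 125.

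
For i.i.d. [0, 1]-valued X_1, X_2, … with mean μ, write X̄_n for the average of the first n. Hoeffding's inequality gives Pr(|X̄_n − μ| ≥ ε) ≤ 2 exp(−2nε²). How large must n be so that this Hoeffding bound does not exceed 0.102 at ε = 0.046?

704

Require 2·exp(−2nε²) ≤ 0.102, i.e. 2nε² ≥ ln(2/0.102) = 2.975930.
So n ≥ 2.975930 / (2·0.046²) = 703.197.
The smallest integer n is 704.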